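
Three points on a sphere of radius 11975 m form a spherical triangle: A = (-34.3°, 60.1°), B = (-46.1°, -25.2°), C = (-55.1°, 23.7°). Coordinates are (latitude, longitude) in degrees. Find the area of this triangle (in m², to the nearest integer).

8895249 m²

Side lengths (central angles): a = 0.5515, b = 0.5687, c = 1.1007 rad; semiperimeter s = 1.1104.
By l'Huilier's theorem, tan(E/4) = √[tan(s/2) tan((s−a)/2) tan((s−b)/2) tan((s−c)/2)], giving spherical excess E = 0.0620 rad.
Area = E·R² = 0.0620 × (11975)² ≈ 8895249 m².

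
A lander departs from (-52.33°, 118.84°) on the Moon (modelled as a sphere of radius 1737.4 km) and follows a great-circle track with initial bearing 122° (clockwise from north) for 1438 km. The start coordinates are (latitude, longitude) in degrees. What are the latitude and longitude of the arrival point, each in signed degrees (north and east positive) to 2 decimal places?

-50.72°, -160.67°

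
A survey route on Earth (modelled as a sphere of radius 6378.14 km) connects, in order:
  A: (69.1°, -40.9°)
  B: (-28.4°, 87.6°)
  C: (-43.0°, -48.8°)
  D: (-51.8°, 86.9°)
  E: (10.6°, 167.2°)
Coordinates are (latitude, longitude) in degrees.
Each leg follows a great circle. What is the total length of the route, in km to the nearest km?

44312 km

Leg A→B: central angle 2.2649 rad, distance 14445.7 km.
Leg B→C: central angle 1.7128 rad, distance 10924.4 km.
Leg C→D: central angle 1.3569 rad, distance 8654.5 km.
Leg D→E: central angle 1.6130 rad, distance 10287.6 km.
Total: 14445.7 + 10924.4 + 8654.5 + 10287.6 ≈ 44312 km.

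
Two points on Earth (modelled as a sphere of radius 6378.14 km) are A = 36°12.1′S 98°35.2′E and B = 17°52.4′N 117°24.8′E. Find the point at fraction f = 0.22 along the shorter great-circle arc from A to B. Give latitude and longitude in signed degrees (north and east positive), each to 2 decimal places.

-24.44°, 103.60°

The central angle between A and B is δ = 0.9936 rad.
With f = 0.22, the slerp weights are sin((1−f)δ)/sin δ = 0.8350 and sin(fδ)/sin δ = 0.2588.
Weighted sum of the unit vectors: (0.8350)·(-0.1205,0.7979,-0.5906) + (0.2588)·(-0.4382,0.8449,0.3069) = (-0.2140, 0.8849, -0.4138).
Converting back: φ = atan2(z, √(x²+y²)) = -24.44°, λ = atan2(y, x) = 103.60°.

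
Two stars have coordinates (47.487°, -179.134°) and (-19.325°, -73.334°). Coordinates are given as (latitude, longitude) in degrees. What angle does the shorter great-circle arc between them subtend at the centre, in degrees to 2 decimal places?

114.68°

With latitudes φ₁ = 47.487°, φ₂ = -19.325° and longitude difference Δλ = 105.800°:
Haversine: a = sin²(Δφ/2) + cos φ₁ cos φ₂ sin²(Δλ/2) = 0.3031 + (0.6758)(0.9437)(0.6361) = 0.70878.
Central angle c = 2·arcsin(√a) = 2.00156 rad.
So the angular separation is 114.68°.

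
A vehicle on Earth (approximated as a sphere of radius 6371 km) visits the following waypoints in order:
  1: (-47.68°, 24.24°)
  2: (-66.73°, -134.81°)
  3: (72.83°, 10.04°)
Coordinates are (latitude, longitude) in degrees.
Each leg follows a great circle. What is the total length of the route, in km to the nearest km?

25703 km

Leg 1→2: central angle 1.1254 rad, distance 7169.7 km.
Leg 2→3: central angle 2.9090 rad, distance 18533.2 km.
Total: 7169.7 + 18533.2 ≈ 25703 km.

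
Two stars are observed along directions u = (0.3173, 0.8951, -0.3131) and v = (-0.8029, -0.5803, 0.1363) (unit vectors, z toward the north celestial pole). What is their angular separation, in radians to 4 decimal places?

2.5268 rad

u·v = -0.8169; |u| = 1.0000, |v| = 1.0000.
cos θ = (u·v)/(|u||v|) = -0.8169, so θ = 2.5268 rad.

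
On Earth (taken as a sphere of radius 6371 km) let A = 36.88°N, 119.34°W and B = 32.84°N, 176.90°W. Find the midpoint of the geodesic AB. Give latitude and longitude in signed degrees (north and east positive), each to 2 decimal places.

38.47°, -148.89°

The central angle between A and B is δ = 0.8149 rad.
With f = 0.5, the slerp weights are sin((1−f)δ)/sin δ = 0.5446 and sin(fδ)/sin δ = 0.5446.
Weighted sum of the unit vectors: (0.5446)·(-0.3919,-0.6973,0.6001) + (0.5446)·(-0.8390,-0.0454,0.5423) = (-0.6703, -0.4045, 0.6221).
Converting back: φ = atan2(z, √(x²+y²)) = 38.47°, λ = atan2(y, x) = -148.89°.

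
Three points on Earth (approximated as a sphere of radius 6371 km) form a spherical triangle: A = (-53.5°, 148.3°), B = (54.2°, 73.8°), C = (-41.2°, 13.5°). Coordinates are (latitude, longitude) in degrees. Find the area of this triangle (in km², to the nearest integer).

94454192 km²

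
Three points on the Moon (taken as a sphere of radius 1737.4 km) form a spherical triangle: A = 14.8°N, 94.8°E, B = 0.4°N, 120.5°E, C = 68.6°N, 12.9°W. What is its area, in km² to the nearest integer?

1102744 km²

Side lengths (central angles): a = 1.8175, b = 1.4398, c = 0.5096 rad; semiperimeter s = 1.8835.
By l'Huilier's theorem, tan(E/4) = √[tan(s/2) tan((s−a)/2) tan((s−b)/2) tan((s−c)/2)], giving spherical excess E = 0.3653 rad.
Area = E·R² = 0.3653 × (1737.4)² ≈ 1102744 km².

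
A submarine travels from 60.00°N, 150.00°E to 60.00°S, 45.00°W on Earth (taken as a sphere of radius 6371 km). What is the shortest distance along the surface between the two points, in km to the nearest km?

19183 km

In radians: φ₁ = 1.0472, φ₂ = -1.0472, Δλ = 165.000° = 2.8798 rad.
cos c = sin φ₁ sin φ₂ + cos φ₁ cos φ₂ cos Δλ = (0.8660)(-0.8660) + (0.5000)(0.5000)(-0.9659) = -0.99148,
so c = arccos(-0.99148) = 3.01097 rad.
Distance = R·c = 6371 × 3.0110 ≈ 19183 km.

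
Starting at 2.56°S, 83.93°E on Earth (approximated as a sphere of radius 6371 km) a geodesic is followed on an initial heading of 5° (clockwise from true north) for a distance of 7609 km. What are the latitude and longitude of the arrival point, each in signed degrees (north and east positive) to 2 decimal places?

Angular distance δ = d/R = 7609/6371 = 1.19432 rad; initial bearing θ = 0.0873 rad.
sin φ₂ = sin φ₁ cos δ + cos φ₁ sin δ cos θ = (-0.0447)(0.3676) + (0.9990)(0.9300)(0.9962) = 0.9091, so φ₂ = 65.38°.
Δλ = atan2(sin θ sin δ cos φ₁, cos δ − sin φ₁ sin φ₂) = atan2(0.0810, 0.4083) = 11.218°.
λ₂ = 83.930° + 11.218° = 95.15°.

65.38°, 95.15°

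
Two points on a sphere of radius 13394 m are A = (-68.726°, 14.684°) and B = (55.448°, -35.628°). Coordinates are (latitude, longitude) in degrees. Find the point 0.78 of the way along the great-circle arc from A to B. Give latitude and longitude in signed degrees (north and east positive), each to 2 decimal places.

28.14°, -24.34°

The central angle between A and B is δ = 2.2602 rad.
With f = 0.78, the slerp weights are sin((1−f)δ)/sin δ = 0.6182 and sin(fδ)/sin δ = 1.2721.
Weighted sum of the unit vectors: (0.6182)·(0.3510,0.0920,-0.9319) + (1.2721)·(0.4610,-0.3304,0.8236) = (0.8034, -0.3634, 0.4717).
Converting back: φ = atan2(z, √(x²+y²)) = 28.14°, λ = atan2(y, x) = -24.34°.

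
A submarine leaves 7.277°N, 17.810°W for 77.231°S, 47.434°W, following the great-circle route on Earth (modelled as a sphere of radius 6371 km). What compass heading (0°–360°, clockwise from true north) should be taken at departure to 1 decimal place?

With φ₁ = 0.1270, φ₂ = -1.3479, Δλ = -0.5170 rad, the forward-azimuth formula gives
θ = atan2( sin Δλ cos φ₂ , cos φ₁ sin φ₂ − sin φ₁ cos φ₂ cos Δλ ) = atan2(-0.1093, -0.9918) = -173.71°.
Adding 360° brings this into [0°, 360°): 186.3°.

186.3°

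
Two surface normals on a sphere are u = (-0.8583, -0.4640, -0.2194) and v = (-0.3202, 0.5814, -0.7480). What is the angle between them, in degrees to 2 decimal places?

80.26°

u·v = 0.1692; |u| = 1.0001, |v| = 1.0000.
cos θ = (u·v)/(|u||v|) = 0.1692, so θ = 80.26°.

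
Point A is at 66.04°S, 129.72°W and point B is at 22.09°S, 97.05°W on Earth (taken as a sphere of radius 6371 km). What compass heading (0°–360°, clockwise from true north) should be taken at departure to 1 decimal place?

41.8°

With φ₁ = -1.1526, φ₂ = -0.3855, Δλ = 0.5702 rad, the forward-azimuth formula gives
θ = atan2( sin Δλ cos φ₂ , cos φ₁ sin φ₂ − sin φ₁ cos φ₂ cos Δλ ) = atan2(0.5002, 0.5601) = 41.77°.
So the initial bearing is 41.8°.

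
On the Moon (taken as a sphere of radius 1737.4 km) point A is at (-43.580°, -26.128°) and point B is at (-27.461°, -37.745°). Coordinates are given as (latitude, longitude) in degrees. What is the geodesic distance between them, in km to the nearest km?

565 km

In radians: φ₁ = -0.7606, φ₂ = -0.4793, Δλ = -11.617° = -0.2028 rad.
cos c = sin φ₁ sin φ₂ + cos φ₁ cos φ₂ cos Δλ = (-0.6894)(-0.4611) + (0.7244)(0.8873)(0.9795) = 0.94752,
so c = arccos(0.94752) = 0.32541 rad.
Distance = R·c = 1737.4 × 0.3254 ≈ 565 km.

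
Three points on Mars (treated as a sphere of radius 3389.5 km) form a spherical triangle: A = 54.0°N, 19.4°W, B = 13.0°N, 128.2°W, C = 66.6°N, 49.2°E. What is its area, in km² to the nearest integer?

7190591 km²

Side lengths (central angles): a = 1.7519, b = 0.5959, c = 1.5734 rad; semiperimeter s = 1.9606.
By l'Huilier's theorem, tan(E/4) = √[tan(s/2) tan((s−a)/2) tan((s−b)/2) tan((s−c)/2)], giving spherical excess E = 0.6259 rad.
Area = E·R² = 0.6259 × (3389.5)² ≈ 7190591 km².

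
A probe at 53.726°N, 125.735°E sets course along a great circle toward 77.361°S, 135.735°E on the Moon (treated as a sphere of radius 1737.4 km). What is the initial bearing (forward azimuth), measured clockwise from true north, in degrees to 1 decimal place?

Δλ = 10.000° = 0.1745 rad.
y = sin Δλ · cos φ₂ = (0.1736)(0.2188) = 0.0380
x = cos φ₁ sin φ₂ − sin φ₁ cos φ₂ cos Δλ = (0.5916)(-0.9758) − (0.8062)(0.2188)(0.9848) = -0.7510
θ = atan2(y, x) = 177.10°, so the bearing is 177.1°.

177.1°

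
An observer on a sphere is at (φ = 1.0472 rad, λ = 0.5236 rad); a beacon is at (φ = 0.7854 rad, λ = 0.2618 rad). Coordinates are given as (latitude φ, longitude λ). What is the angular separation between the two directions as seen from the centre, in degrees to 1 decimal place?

In radians: φ₁ = 1.0472, φ₂ = 0.7854, Δλ = -15.000° = -0.2618 rad.
cos c = sin φ₁ sin φ₂ + cos φ₁ cos φ₂ cos Δλ = (0.8660)(0.7071) + (0.5000)(0.7071)(0.9659) = 0.95388,
so c = arccos(0.95388) = 0.30489 rad.
So the angular separation is 17.5°.

17.5°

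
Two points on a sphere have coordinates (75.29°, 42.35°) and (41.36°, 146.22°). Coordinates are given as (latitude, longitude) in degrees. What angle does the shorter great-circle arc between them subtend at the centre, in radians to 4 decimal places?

0.9355 rad

With latitudes φ₁ = 75.290°, φ₂ = 41.360° and longitude difference Δλ = 103.870°:
Haversine: a = sin²(Δφ/2) + cos φ₁ cos φ₂ sin²(Δλ/2) = 0.0851 + (0.2539)(0.7506)(0.6199) = 0.20328.
Central angle c = 2·arcsin(√a) = 0.93547 rad.
So the angular separation is 0.9355 rad.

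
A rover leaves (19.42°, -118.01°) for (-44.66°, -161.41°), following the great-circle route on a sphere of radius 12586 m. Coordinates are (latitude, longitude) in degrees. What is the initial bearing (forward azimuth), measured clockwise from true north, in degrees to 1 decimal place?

With φ₁ = 0.3389, φ₂ = -0.7795, Δλ = -0.7575 rad, the forward-azimuth formula gives
θ = atan2( sin Δλ cos φ₂ , cos φ₁ sin φ₂ − sin φ₁ cos φ₂ cos Δλ ) = atan2(-0.4887, -0.8347) = -149.65°.
Adding 360° brings this into [0°, 360°): 210.3°.

210.3°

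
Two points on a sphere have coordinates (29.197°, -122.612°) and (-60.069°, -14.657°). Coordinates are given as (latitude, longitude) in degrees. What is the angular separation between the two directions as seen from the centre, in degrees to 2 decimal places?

123.85°

With latitudes φ₁ = 29.197°, φ₂ = -60.069° and longitude difference Δλ = 107.955°:
Haversine: a = sin²(Δφ/2) + cos φ₁ cos φ₂ sin²(Δλ/2) = 0.4936 + (0.8729)(0.4990)(0.6541) = 0.77851.
Central angle c = 2·arcsin(√a) = 2.16159 rad.
So the angular separation is 123.85°.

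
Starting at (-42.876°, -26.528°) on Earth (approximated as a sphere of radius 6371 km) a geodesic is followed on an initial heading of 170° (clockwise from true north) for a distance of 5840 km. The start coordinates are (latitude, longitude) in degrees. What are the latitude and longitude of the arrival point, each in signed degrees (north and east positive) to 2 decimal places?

Angular distance δ = d/R = 5840/6371 = 0.91665 rad; initial bearing θ = 2.9671 rad.
sin φ₂ = sin φ₁ cos δ + cos φ₁ sin δ cos θ = (-0.6804)(0.6085) + (0.7328)(0.7936)(-0.9848) = -0.9867, so φ₂ = -80.66°.
Δλ = atan2(sin θ sin δ cos φ₁, cos δ − sin φ₁ sin φ₂) = atan2(0.1010, -0.0629) = 121.920°.
λ₂ = -26.528° + 121.920° = 95.39°.

-80.66°, 95.39°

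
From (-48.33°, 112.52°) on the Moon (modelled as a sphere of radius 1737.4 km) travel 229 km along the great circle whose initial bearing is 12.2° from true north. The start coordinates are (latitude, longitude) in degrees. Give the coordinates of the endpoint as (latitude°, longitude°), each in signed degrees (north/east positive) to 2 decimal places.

-40.93°, 114.63°

Angular distance δ = d/R = 229/1737.4 = 0.13181 rad; initial bearing θ = 0.2129 rad.
sin φ₂ = sin φ₁ cos δ + cos φ₁ sin δ cos θ = (-0.7470)(0.9913) + (0.6648)(0.1314)(0.9774) = -0.6551, so φ₂ = -40.93°.
Δλ = atan2(sin θ sin δ cos φ₁, cos δ − sin φ₁ sin φ₂) = atan2(0.0185, 0.5020) = 2.107°.
λ₂ = 112.520° + 2.107° = 114.63°.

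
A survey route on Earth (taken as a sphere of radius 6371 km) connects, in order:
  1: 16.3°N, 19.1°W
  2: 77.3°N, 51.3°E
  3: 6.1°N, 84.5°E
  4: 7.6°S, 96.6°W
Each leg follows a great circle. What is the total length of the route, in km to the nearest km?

35731 km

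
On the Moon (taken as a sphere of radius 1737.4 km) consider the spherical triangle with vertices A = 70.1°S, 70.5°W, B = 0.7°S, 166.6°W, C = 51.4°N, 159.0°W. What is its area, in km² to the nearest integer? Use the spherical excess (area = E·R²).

2313756 km²

Side lengths (central angles): a = 0.9162, b = 2.3881, c = 1.5955 rad; semiperimeter s = 2.4499.
By l'Huilier's theorem, tan(E/4) = √[tan(s/2) tan((s−a)/2) tan((s−b)/2) tan((s−c)/2)], giving spherical excess E = 0.7665 rad.
Area = E·R² = 0.7665 × (1737.4)² ≈ 2313756 km².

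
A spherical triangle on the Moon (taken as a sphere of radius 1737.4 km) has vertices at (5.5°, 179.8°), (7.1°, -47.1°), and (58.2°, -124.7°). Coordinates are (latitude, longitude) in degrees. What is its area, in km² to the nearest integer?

3023445 km²

Side lengths (central angles): a = 1.3517, b = 1.1826, c = 2.2957 rad; semiperimeter s = 2.4150.
By l'Huilier's theorem, tan(E/4) = √[tan(s/2) tan((s−a)/2) tan((s−b)/2) tan((s−c)/2)], giving spherical excess E = 1.0016 rad.
Area = E·R² = 1.0016 × (1737.4)² ≈ 3023445 km².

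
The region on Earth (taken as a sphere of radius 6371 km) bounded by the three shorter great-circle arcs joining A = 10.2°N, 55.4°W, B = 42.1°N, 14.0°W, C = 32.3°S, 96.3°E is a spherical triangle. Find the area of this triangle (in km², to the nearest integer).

Side lengths (central angles): a = 2.1844, b = 2.5447, c = 0.8413 rad; semiperimeter s = 2.7852.
By l'Huilier's theorem, tan(E/4) = √[tan(s/2) tan((s−a)/2) tan((s−b)/2) tan((s−c)/2)], giving spherical excess E = 2.0171 rad.
Area = E·R² = 2.0171 × (6371)² ≈ 81873489 km².

81873489 km²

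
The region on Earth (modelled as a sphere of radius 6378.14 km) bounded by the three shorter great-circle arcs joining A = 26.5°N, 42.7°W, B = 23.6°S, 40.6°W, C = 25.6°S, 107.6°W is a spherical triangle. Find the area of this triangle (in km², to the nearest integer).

22371809 km²

Side lengths (central angles): a = 1.0519, b = 1.4207, c = 0.8751 rad; semiperimeter s = 1.6739.
By l'Huilier's theorem, tan(E/4) = √[tan(s/2) tan((s−a)/2) tan((s−b)/2) tan((s−c)/2)], giving spherical excess E = 0.5499 rad.
Area = E·R² = 0.5499 × (6378.14)² ≈ 22371809 km².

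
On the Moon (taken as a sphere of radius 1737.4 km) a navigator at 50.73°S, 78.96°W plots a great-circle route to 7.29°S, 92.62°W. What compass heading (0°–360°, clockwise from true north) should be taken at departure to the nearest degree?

With φ₁ = -0.8854, φ₂ = -0.1272, Δλ = -0.2384 rad, the forward-azimuth formula gives
θ = atan2( sin Δλ cos φ₂ , cos φ₁ sin φ₂ − sin φ₁ cos φ₂ cos Δλ ) = atan2(-0.2343, 0.6659) = -19.38°.
Adding 360° brings this into [0°, 360°): 341°.

341°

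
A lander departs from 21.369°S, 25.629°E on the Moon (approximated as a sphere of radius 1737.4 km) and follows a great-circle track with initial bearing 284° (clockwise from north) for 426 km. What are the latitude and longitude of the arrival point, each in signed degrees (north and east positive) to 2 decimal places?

-17.38°, 11.34°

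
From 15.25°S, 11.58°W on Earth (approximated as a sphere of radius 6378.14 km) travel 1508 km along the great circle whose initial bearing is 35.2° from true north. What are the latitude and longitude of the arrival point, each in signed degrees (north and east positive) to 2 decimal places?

Angular distance δ = d/R = 1508/6378.14 = 0.23643 rad; initial bearing θ = 0.6144 rad.
sin φ₂ = sin φ₁ cos δ + cos φ₁ sin δ cos θ = (-0.2630)(0.9722) + (0.9648)(0.2342)(0.8171) = -0.0710, so φ₂ = -4.07°.
Δλ = atan2(sin θ sin δ cos φ₁, cos δ − sin φ₁ sin φ₂) = atan2(0.1303, 0.9535) = 7.780°.
λ₂ = -11.580° + 7.780° = -3.80°.

-4.07°, -3.80°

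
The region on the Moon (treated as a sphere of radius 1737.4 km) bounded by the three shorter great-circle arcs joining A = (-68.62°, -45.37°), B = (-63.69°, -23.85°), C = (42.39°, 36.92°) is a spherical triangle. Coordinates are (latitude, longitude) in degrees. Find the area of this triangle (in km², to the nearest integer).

Side lengths (central angles): a = 2.0314, b = 2.2039, c = 0.1732 rad; semiperimeter s = 2.2043.
By l'Huilier's theorem, tan(E/4) = √[tan(s/2) tan((s−a)/2) tan((s−b)/2) tan((s−c)/2)], giving spherical excess E = 0.0277 rad.
Area = E·R² = 0.0277 × (1737.4)² ≈ 83469 km².

83469 km²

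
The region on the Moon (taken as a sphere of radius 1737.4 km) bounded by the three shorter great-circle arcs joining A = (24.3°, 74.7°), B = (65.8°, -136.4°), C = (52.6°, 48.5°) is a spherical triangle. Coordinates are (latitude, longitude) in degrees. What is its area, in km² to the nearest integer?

Side lengths (central angles): a = 1.0741, b = 0.6031, c = 1.5153 rad; semiperimeter s = 1.5962.
By l'Huilier's theorem, tan(E/4) = √[tan(s/2) tan((s−a)/2) tan((s−b)/2) tan((s−c)/2)], giving spherical excess E = 0.3095 rad.
Area = E·R² = 0.3095 × (1737.4)² ≈ 934278 km².

934278 km²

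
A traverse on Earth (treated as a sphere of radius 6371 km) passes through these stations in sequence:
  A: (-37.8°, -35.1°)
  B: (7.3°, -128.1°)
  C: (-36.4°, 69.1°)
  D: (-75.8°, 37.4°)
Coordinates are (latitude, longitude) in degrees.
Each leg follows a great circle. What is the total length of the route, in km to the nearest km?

Leg A→B: central angle 1.6900 rad, distance 10766.8 km.
Leg B→C: central angle 2.5645 rad, distance 16338.6 km.
Leg C→D: central angle 0.7328 rad, distance 4668.9 km.
Total: 10766.8 + 16338.6 + 4668.9 ≈ 31774 km.

31774 km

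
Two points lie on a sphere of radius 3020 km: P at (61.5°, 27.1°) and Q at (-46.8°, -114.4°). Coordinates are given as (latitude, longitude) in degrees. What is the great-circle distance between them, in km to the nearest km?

Let φ₁ = 1.0734 rad, φ₂ = -0.8168 rad, and Δλ = -2.4696 rad.
cos c = sin φ₁ sin φ₂ + cos φ₁ cos φ₂ cos Δλ = (0.8788)(-0.7290) + (0.4772)(0.6845)(-0.7826) = -0.89626,
so c = arccos(-0.89626) = 2.68206 rad.
Distance = R·c = 3020 × 2.6821 ≈ 8100 km.

8100 km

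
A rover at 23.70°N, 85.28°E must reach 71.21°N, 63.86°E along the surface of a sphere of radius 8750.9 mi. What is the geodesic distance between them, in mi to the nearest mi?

Let φ₁ = 0.4136 rad, φ₂ = 1.2428 rad, and Δλ = -0.3738 rad.
Haversine: a = sin²(Δφ/2) + cos φ₁ cos φ₂ sin²(Δλ/2) = 0.1623 + (0.9157)(0.3221)(0.0345) = 0.17246.
Central angle c = 2·arcsin(√a) = 0.85649 rad.
Distance = R·c = 8750.9 × 0.8565 ≈ 7495 mi.

7495 mi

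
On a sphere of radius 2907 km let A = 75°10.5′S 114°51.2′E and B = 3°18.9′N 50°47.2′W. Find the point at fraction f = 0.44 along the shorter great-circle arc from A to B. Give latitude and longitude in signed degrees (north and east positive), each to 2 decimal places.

Central angle δ = 1.8790 rad. Interpolating on the sphere with fraction f = 0.44:
P = [sin((1−f)δ)·A + sin(fδ)·B] / sin δ = 0.9115·A + 0.7721·B in Cartesian coordinates,
giving P = (0.3893, -0.3856, -0.8365), i.e. latitude -56.77°, longitude -44.73°.

-56.77°, -44.73°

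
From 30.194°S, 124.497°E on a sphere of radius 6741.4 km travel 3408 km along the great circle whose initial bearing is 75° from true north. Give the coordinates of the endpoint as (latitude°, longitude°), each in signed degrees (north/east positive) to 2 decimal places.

Angular distance δ = d/R = 3408/6741.4 = 0.50553 rad; initial bearing θ = 1.3090 rad.
sin φ₂ = sin φ₁ cos δ + cos φ₁ sin δ cos θ = (-0.5029)(0.8749) + (0.8643)(0.4843)(0.2588) = -0.3317, so φ₂ = -19.37°.
Δλ = atan2(sin θ sin δ cos φ₁, cos δ − sin φ₁ sin φ₂) = atan2(0.4043, 0.7081) = 29.725°.
λ₂ = 124.497° + 29.725° = 154.22°.

-19.37°, 154.22°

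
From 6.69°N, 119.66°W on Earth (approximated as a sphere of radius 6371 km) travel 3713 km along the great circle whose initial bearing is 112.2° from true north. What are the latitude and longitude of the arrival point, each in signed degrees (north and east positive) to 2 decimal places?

-6.27°, -88.82°

Angular distance δ = d/R = 3713/6371 = 0.58280 rad; initial bearing θ = 1.9583 rad.
sin φ₂ = sin φ₁ cos δ + cos φ₁ sin δ cos θ = (0.1165)(0.8349) + (0.9932)(0.5504)(-0.3778) = -0.1093, so φ₂ = -6.27°.
Δλ = atan2(sin θ sin δ cos φ₁, cos δ − sin φ₁ sin φ₂) = atan2(0.5061, 0.8477) = 30.839°.
λ₂ = -119.660° + 30.839° = -88.82°.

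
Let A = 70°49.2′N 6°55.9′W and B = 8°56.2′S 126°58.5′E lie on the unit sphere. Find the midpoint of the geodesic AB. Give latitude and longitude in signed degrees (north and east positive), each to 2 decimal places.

Central angle δ = 1.9517 rad. Interpolating on the sphere with fraction f = 0.5:
P = [sin((1−f)δ)·A + sin(fδ)·B] / sin δ = 0.8921·A + 0.8921·B in Cartesian coordinates,
giving P = (-0.2391, 0.6687, 0.7040), i.e. latitude 44.75°, longitude 109.68°.

44.75°, 109.68°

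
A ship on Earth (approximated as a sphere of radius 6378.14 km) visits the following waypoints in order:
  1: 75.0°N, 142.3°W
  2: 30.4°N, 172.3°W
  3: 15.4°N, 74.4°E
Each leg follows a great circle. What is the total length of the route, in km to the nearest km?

Leg 1→2: central angle 0.8201 rad, distance 5231.0 km.
Leg 2→3: central angle 1.7666 rad, distance 11267.5 km.
Total: 5231.0 + 11267.5 ≈ 16498 km.

16498 km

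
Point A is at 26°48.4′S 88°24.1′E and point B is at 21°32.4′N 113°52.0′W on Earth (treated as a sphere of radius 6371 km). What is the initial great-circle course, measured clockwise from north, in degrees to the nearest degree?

100°

Δλ = 157.732° = 2.7529 rad.
y = sin Δλ · cos φ₂ = (0.3789)(0.9302) = 0.3525
x = cos φ₁ sin φ₂ − sin φ₁ cos φ₂ cos Δλ = (0.8925)(0.3672) − (-0.4510)(0.9302)(-0.9254) = -0.0605
θ = atan2(y, x) = 99.74°, so the bearing is 100°.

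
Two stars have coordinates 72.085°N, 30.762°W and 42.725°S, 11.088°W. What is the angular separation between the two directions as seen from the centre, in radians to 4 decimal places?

With latitudes φ₁ = 72.085°, φ₂ = -42.725° and longitude difference Δλ = 19.674°:
cos c = sin φ₁ sin φ₂ + cos φ₁ cos φ₂ cos Δλ = (0.9515)(-0.6785) + (0.3076)(0.7346)(0.9416) = -0.43280,
so c = arccos(-0.43280) = 2.01840 rad.
So the angular separation is 2.0184 rad.

2.0184 rad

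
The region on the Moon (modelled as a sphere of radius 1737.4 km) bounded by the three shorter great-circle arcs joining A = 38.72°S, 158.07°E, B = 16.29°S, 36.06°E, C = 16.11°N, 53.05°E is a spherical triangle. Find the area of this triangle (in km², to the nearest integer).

Side lengths (central angles): a = 0.6367, b = 1.9475, c = 1.7942 rad; semiperimeter s = 2.1891.
By l'Huilier's theorem, tan(E/4) = √[tan(s/2) tan((s−a)/2) tan((s−b)/2) tan((s−c)/2)], giving spherical excess E = 0.8473 rad.
Area = E·R² = 0.8473 × (1737.4)² ≈ 2557752 km².

2557752 km²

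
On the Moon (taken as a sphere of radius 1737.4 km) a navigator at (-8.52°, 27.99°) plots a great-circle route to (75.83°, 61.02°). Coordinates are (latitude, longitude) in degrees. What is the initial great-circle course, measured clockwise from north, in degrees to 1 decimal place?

7.7°

Δλ = 33.030° = 0.5765 rad.
y = sin Δλ · cos φ₂ = (0.5451)(0.2448) = 0.1334
x = cos φ₁ sin φ₂ − sin φ₁ cos φ₂ cos Δλ = (0.9890)(0.9696) − (-0.1482)(0.2448)(0.8384) = 0.9893
θ = atan2(y, x) = 7.68°, so the bearing is 7.7°.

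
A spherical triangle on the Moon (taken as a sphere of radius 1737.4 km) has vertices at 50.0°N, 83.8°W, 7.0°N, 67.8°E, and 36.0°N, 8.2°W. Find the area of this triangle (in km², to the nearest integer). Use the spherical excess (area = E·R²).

Side lengths (central angles): a = 1.3017, b = 0.9526, c = 2.0577 rad; semiperimeter s = 2.1559.
By l'Huilier's theorem, tan(E/4) = √[tan(s/2) tan((s−a)/2) tan((s−b)/2) tan((s−c)/2)], giving spherical excess E = 0.6704 rad.
Area = E·R² = 0.6704 × (1737.4)² ≈ 2023574 km².

2023574 km²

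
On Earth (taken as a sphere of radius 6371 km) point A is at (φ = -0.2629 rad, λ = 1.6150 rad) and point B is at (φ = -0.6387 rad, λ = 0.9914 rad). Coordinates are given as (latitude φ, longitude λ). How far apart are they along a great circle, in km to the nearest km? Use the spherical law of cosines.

In radians: φ₁ = -0.2629, φ₂ = -0.6387, Δλ = -35.730° = -0.6236 rad.
cos c = sin φ₁ sin φ₂ + cos φ₁ cos φ₂ cos Δλ = (-0.2599)(-0.5962) + (0.9656)(0.8029)(0.8118) = 0.78429,
so c = arccos(0.78429) = 0.66924 rad.
Distance = R·c = 6371 × 0.6692 ≈ 4264 km.

4264 km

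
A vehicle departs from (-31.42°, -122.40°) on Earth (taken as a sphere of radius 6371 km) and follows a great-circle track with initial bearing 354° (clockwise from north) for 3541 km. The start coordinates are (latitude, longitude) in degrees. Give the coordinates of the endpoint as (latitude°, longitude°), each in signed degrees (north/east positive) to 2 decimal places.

0.28°, -125.56°

Angular distance δ = d/R = 3541/6371 = 0.55580 rad; initial bearing θ = 6.1785 rad.
sin φ₂ = sin φ₁ cos δ + cos φ₁ sin δ cos θ = (-0.5213)(0.8495) + (0.8534)(0.5276)(0.9945) = 0.0050, so φ₂ = 0.28°.
Δλ = atan2(sin θ sin δ cos φ₁, cos δ − sin φ₁ sin φ₂) = atan2(-0.0471, 0.8521) = -3.162°.
λ₂ = -122.400° − 3.162° = -125.56°.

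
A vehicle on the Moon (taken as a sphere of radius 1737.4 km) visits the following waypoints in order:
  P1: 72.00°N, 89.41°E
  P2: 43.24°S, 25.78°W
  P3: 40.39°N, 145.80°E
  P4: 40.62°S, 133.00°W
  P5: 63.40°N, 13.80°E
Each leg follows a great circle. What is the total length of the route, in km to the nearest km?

Leg P1→P2: central angle 2.4148 rad, distance 4195.6 km.
Leg P2→P3: central angle 3.0214 rad, distance 5249.3 km.
Leg P3→P4: central angle 1.9107 rad, distance 3319.7 km.
Leg P4→P5: central angle 2.6190 rad, distance 4550.2 km.
Total: 4195.6 + 5249.3 + 3319.7 + 4550.2 ≈ 17315 km.

17315 km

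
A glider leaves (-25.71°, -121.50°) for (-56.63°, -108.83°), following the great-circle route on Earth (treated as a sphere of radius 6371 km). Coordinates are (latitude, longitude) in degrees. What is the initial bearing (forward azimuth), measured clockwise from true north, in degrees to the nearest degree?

With φ₁ = -0.4487, φ₂ = -0.9884, Δλ = 0.2211 rad, the forward-azimuth formula gives
θ = atan2( sin Δλ cos φ₂ , cos φ₁ sin φ₂ − sin φ₁ cos φ₂ cos Δλ ) = atan2(0.1206, -0.5197) = 166.93°.
So the initial bearing is 167°.

167°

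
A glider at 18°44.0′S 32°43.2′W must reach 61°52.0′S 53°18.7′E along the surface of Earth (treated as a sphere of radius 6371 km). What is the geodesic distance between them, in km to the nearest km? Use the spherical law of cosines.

In radians: φ₁ = -0.3270, φ₂ = -1.0798, Δλ = 86.032° = 1.5015 rad.
cos c = sin φ₁ sin φ₂ + cos φ₁ cos φ₂ cos Δλ = (-0.3212)(-0.8819) + (0.9470)(0.4715)(0.0692) = 0.31412,
so c = arccos(0.31412) = 1.25126 rad.
Distance = R·c = 6371 × 1.2513 ≈ 7972 km.

7972 km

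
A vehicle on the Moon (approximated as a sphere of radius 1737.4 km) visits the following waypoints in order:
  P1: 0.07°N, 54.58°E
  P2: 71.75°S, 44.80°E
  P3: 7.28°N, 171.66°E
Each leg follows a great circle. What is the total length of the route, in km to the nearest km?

Leg P1→P2: central angle 1.2583 rad, distance 2186.1 km.
Leg P2→P3: central angle 1.8825 rad, distance 3270.7 km.
Total: 2186.1 + 3270.7 ≈ 5457 km.

5457 km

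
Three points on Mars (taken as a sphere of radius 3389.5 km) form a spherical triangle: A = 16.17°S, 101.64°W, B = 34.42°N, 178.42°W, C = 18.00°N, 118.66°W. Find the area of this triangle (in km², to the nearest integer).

2651404 km²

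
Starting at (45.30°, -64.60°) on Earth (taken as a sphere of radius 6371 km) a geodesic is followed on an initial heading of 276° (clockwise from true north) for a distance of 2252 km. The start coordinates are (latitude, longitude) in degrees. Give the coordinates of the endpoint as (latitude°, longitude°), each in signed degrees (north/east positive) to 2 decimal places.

Angular distance δ = d/R = 2252/6371 = 0.35348 rad; initial bearing θ = 4.8171 rad.
sin φ₂ = sin φ₁ cos δ + cos φ₁ sin δ cos θ = (0.7108)(0.9382) + (0.7034)(0.3462)(0.1045) = 0.6923, so φ₂ = 43.81°.
Δλ = atan2(sin θ sin δ cos φ₁, cos δ − sin φ₁ sin φ₂) = atan2(-0.2422, 0.4461) = -28.495°.
λ₂ = -64.600° − 28.495° = -93.10°.

43.81°, -93.10°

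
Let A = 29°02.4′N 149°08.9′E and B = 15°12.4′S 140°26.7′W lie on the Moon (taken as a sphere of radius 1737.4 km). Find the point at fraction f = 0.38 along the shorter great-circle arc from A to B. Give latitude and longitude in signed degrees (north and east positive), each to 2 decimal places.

14.00°, 178.20°

Central angle δ = 1.4146 rad. Interpolating on the sphere with fraction f = 0.38:
P = [sin((1−f)δ)·A + sin(fδ)·B] / sin δ = 0.7783·A + 0.5183·B in Cartesian coordinates,
giving P = (-0.9698, 0.0304, 0.2419), i.e. latitude 14.00°, longitude 178.20°.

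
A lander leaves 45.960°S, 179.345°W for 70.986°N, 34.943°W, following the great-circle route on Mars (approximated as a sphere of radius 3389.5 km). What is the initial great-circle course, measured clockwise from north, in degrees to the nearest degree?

22°

Δλ = 144.402° = 2.5203 rad.
y = sin Δλ · cos φ₂ = (0.5821)(0.3258) = 0.1896
x = cos φ₁ sin φ₂ − sin φ₁ cos φ₂ cos Δλ = (0.6952)(0.9454) − (-0.7189)(0.3258)(-0.8131) = 0.4668
θ = atan2(y, x) = 22.11°, so the bearing is 22°.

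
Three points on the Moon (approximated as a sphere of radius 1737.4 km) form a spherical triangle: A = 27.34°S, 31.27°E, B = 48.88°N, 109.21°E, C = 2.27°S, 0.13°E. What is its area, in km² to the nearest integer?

2625952 km²

Side lengths (central angles): a = 1.8179, b = 0.6795, c = 1.7966 rad; semiperimeter s = 2.1470.
By l'Huilier's theorem, tan(E/4) = √[tan(s/2) tan((s−a)/2) tan((s−b)/2) tan((s−c)/2)], giving spherical excess E = 0.8699 rad.
Area = E·R² = 0.8699 × (1737.4)² ≈ 2625952 km².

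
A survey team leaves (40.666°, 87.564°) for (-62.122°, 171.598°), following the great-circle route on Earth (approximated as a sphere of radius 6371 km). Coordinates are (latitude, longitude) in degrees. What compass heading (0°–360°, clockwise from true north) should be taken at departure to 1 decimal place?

With φ₁ = 0.7098, φ₂ = -1.0842, Δλ = 1.4667 rad, the forward-azimuth formula gives
θ = atan2( sin Δλ cos φ₂ , cos φ₁ sin φ₂ − sin φ₁ cos φ₂ cos Δλ ) = atan2(0.4651, -0.7022) = 146.48°.
So the initial bearing is 146.5°.

146.5°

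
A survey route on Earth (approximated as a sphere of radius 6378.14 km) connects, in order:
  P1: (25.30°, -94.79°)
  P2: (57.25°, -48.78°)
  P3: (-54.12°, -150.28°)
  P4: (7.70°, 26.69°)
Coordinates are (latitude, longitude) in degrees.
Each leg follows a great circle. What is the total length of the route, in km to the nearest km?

35321 km

Leg P1→P2: central angle 0.7966 rad, distance 5081.1 km.
Leg P2→P3: central angle 2.4108 rad, distance 15376.6 km.
Leg P3→P4: central angle 2.3303 rad, distance 14862.9 km.
Total: 5081.1 + 15376.6 + 14862.9 ≈ 35321 km.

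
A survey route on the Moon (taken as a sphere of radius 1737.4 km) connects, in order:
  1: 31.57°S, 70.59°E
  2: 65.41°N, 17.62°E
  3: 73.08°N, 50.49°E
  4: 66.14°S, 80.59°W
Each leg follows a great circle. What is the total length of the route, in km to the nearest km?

Leg 1→2: central angle 1.8365 rad, distance 3190.7 km.
Leg 2→3: central angle 0.2386 rad, distance 414.6 km.
Leg 3→4: central angle 2.8315 rad, distance 4919.5 km.
Total: 3190.7 + 414.6 + 4919.5 ≈ 8525 km.

8525 km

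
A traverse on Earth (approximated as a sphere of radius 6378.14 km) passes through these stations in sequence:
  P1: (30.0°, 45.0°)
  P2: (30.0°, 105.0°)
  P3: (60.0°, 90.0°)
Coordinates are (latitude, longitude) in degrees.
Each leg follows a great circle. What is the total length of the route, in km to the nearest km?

9236 km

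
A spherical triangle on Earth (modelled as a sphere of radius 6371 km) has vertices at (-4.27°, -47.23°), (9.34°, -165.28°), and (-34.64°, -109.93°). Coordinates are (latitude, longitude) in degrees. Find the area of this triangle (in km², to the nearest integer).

Side lengths (central angles): a = 1.1925, b = 1.1389, c = 2.0655 rad; semiperimeter s = 2.1985.
By l'Huilier's theorem, tan(E/4) = √[tan(s/2) tan((s−a)/2) tan((s−b)/2) tan((s−c)/2)], giving spherical excess E = 0.8091 rad.
Area = E·R² = 0.8091 × (6371)² ≈ 32839878 km².

32839878 km²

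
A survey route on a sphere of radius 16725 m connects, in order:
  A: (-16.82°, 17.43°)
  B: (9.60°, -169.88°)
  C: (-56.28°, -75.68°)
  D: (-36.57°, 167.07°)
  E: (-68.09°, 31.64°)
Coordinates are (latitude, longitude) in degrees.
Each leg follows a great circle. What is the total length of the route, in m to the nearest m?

120671 m

Leg A→B: central angle 2.9647 rad, distance 49585.0 m.
Leg B→C: central angle 1.7506 rad, distance 29278.2 m.
Leg C→D: central angle 1.2751 rad, distance 21325.7 m.
Leg D→E: central angle 1.2247 rad, distance 20482.3 m.
Total: 49585.0 + 29278.2 + 21325.7 + 20482.3 ≈ 120671 m.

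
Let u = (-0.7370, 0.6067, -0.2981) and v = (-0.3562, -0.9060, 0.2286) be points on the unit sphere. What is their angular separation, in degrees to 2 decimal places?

u·v = -0.3553; |u| = 1.0001, |v| = 1.0000.
cos θ = (u·v)/(|u||v|) = -0.3553, so θ = 110.81°.

110.81°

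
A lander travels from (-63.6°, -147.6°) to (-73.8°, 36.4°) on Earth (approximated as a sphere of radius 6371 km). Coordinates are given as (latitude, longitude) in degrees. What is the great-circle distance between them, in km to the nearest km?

4734 km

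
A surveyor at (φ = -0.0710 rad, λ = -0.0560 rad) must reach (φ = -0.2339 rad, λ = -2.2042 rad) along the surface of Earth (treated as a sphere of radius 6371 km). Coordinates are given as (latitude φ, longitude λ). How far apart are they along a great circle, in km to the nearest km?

13441 km

Let φ₁ = -0.0710 rad, φ₂ = -0.2339 rad, and Δλ = -2.1482 rad.
Haversine: a = sin²(Δφ/2) + cos φ₁ cos φ₂ sin²(Δλ/2) = 0.0066 + (0.9975)(0.9728)(0.7729) = 0.75660.
Central angle c = 2·arcsin(√a) = 2.10971 rad.
Distance = R·c = 6371 × 2.1097 ≈ 13441 km.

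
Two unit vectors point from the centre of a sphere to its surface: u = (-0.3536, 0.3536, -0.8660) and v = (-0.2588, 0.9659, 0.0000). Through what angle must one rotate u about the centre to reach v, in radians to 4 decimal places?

1.1229 rad

u·v = 0.4331; |u| = 1.0000, |v| = 1.0000.
cos θ = (u·v)/(|u||v|) = 0.4331, so θ = 1.1229 rad.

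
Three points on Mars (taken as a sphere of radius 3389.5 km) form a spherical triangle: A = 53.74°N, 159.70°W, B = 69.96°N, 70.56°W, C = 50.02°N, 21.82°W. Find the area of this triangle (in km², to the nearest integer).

382486 km²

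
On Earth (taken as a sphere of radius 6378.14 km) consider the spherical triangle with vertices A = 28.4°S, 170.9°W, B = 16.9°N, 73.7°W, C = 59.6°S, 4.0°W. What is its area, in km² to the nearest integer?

79584065 km²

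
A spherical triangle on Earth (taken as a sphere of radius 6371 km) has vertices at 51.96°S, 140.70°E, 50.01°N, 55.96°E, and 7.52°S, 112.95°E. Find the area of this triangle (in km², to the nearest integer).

9237285 km²

Side lengths (central angles): a = 1.3214, b = 0.8714, c = 2.1738 rad; semiperimeter s = 2.1833.
By l'Huilier's theorem, tan(E/4) = √[tan(s/2) tan((s−a)/2) tan((s−b)/2) tan((s−c)/2)], giving spherical excess E = 0.2276 rad.
Area = E·R² = 0.2276 × (6371)² ≈ 9237285 km².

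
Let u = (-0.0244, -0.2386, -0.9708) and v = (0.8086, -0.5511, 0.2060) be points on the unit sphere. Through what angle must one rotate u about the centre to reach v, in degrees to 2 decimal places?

u·v = -0.0882; |u| = 1.0000, |v| = 1.0000.
cos θ = (u·v)/(|u||v|) = -0.0882, so θ = 95.06°.

95.06°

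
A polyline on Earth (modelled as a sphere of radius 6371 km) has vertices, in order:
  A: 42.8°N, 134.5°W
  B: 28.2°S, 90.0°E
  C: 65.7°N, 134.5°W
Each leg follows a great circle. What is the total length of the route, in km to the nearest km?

30584 km

Leg A→B: central angle 2.4691 rad, distance 15730.8 km.
Leg B→C: central angle 2.3314 rad, distance 14853.3 km.
Total: 15730.8 + 14853.3 ≈ 30584 km.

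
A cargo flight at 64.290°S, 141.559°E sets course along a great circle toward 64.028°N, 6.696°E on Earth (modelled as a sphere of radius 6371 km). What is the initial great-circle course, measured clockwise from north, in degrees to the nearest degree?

Δλ = -134.863° = -2.3538 rad.
y = sin Δλ · cos φ₂ = (-0.7088)(0.4379) = -0.3104
x = cos φ₁ sin φ₂ − sin φ₁ cos φ₂ cos Δλ = (0.4338)(0.8990) − (-0.9010)(0.4379)(-0.7054) = 0.1117
θ = atan2(y, x) = -70.21°; adding 360° gives 290°.

290°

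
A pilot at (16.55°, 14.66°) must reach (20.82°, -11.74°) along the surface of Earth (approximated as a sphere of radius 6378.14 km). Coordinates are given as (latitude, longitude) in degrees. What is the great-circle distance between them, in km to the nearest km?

2821 km

Let φ₁ = 0.2889 rad, φ₂ = 0.3634 rad, and Δλ = -0.4608 rad.
Haversine: a = sin²(Δφ/2) + cos φ₁ cos φ₂ sin²(Δλ/2) = 0.0014 + (0.9586)(0.9347)(0.0521) = 0.04811.
Central angle c = 2·arcsin(√a) = 0.44227 rad.
Distance = R·c = 6378.14 × 0.4423 ≈ 2821 km.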